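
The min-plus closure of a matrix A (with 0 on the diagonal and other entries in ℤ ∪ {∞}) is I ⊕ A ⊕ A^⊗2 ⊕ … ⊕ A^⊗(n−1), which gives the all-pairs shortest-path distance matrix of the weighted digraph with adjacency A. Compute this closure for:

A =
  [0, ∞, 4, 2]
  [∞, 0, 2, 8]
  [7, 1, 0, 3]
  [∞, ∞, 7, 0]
Closure =
  [0, 5, 4, 2]
  [9, 0, 2, 5]
  [7, 1, 0, 3]
  [14, 8, 7, 0]

This is the Floyd-Warshall all-pairs shortest-path computation. For each intermediate vertex k = 0, 1, …, 3, update dist[i][j] ← min(dist[i][j], dist[i][k] + dist[k][j]). The final matrix gives, for each (i, j), the minimum total weight of any directed path from i to j (possibly empty when i = j).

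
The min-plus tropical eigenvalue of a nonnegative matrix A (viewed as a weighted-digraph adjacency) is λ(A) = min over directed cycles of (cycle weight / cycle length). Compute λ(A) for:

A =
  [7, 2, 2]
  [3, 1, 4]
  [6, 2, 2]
λ(A) = 1

Enumerate directed cycles and compute their means (weight / length). Sample:
  cycle 0 → 0: weight = 7, length = 1, mean = 7/1 ≈ 7.000
  cycle 1 → 1: weight = 1, length = 1, mean = 1/1 ≈ 1.000
  cycle 2 → 2: weight = 2, length = 1, mean = 2/1 ≈ 2.000
  cycle 0 → 1 → 0: weight = 5, length = 2, mean = 5/2 ≈ 2.500
  cycle 0 → 2 → 0: weight = 8, length = 2, mean = 8/2 ≈ 4.000
  cycle 1 → 0 → 1: weight = 5, length = 2, mean = 5/2 ≈ 2.500
Minimum mean = 1.000, attained e.g. along the cycle 1 → 1 with weight 1 and length 1. So λ(A) = 1/1 = 1.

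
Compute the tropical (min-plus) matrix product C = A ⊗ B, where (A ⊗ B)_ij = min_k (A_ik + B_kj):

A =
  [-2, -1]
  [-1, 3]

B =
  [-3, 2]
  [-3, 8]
A ⊗ B =
  [-5, 0]
  [-4, 1]

Apply the min-plus product entry-by-entry:
  C[0][0] = min over k of (A[0][0] + B[0][0] = -2 + -3 = -5, A[0][1] + B[1][0] = -1 + -3 = -4) = -5 (attained at k = 0)
  C[0][1] = min over k of (A[0][0] + B[0][1] = -2 + 2 = 0, A[0][1] + B[1][1] = -1 + 8 = 7) = 0 (attained at k = 0)
  C[1][0] = min over k of (A[1][0] + B[0][0] = -1 + -3 = -4, A[1][1] + B[1][0] = 3 + -3 = 0) = -4 (attained at k = 0)
  C[1][1] = min over k of (A[1][0] + B[0][1] = -1 + 2 = 1, A[1][1] + B[1][1] = 3 + 8 = 11) = 1 (attained at k = 0)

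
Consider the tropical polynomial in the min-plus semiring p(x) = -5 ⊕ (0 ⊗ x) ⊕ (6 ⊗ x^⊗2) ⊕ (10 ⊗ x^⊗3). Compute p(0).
p(0) = -5

A tropical monomial a ⊗ x^⊗i evaluates to a + i · x. Evaluating each term at x = 0:
  Term 0 contributes -5 + 0 · 0 = -5
  Term 1 contributes 0 + 1 · 0 = 0
  Term 2 contributes 6 + 2 · 0 = 6
  Term 3 contributes 10 + 3 · 0 = 10
p(0) = ⊕ of these = min[-5, 0, 6, 10] = -5.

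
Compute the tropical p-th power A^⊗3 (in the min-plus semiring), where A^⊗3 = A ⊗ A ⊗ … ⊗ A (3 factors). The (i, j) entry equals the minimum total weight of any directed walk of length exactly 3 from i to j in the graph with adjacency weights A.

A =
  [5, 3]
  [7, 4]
A^⊗3 =
  [14, 11]
  [15, 12]

Each entry (A^⊗3)_ij equals the minimum over all length-3 walks i = v_0 → v_1 → … → v_3 = j of Σ_t A[v_t][v_{t+1}]. For example, for (i, j) = (0, 1) we minimise over 4 possible intermediate vertex sequences; the minimum is 11, attained along the walk 0 → 1 → 1 → 1.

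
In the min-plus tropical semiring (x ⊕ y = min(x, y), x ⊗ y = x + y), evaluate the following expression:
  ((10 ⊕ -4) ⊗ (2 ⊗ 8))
((10 ⊕ -4) ⊗ (2 ⊗ 8)) = 6

Expand innermost to outermost. Recall ⊕ takes the minimum of its arguments and ⊗ takes their sum. Working out the expression ((10 ⊕ -4) ⊗ (2 ⊗ 8)) gives 6.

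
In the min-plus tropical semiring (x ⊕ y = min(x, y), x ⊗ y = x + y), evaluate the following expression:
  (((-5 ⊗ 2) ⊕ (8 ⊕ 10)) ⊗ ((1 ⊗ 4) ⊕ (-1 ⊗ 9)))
(((-5 ⊗ 2) ⊕ (8 ⊕ 10)) ⊗ ((1 ⊗ 4) ⊕ (-1 ⊗ 9))) = 2

Expand innermost to outermost. Recall ⊕ takes the minimum of its arguments and ⊗ takes their sum. Working out the expression (((-5 ⊗ 2) ⊕ (8 ⊕ 10)) ⊗ ((1 ⊗ 4) ⊕ (-1 ⊗ 9))) gives 2.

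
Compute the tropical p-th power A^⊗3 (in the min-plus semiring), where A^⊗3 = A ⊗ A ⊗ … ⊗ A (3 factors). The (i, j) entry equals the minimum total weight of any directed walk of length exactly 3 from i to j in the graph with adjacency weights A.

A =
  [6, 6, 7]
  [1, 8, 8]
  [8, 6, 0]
A^⊗3 =
  [13, 13, 7]
  [8, 13, 8]
  [7, 6, 0]

Each entry (A^⊗3)_ij equals the minimum over all length-3 walks i = v_0 → v_1 → … → v_3 = j of Σ_t A[v_t][v_{t+1}]. For example, for (i, j) = (0, 2) we minimise over 9 possible intermediate vertex sequences; the minimum is 7, attained along the walk 0 → 2 → 2 → 2.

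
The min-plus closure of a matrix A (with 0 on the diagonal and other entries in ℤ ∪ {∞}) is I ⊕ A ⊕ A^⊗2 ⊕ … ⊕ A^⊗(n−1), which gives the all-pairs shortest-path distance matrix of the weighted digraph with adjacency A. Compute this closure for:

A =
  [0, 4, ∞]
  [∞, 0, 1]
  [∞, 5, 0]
Closure =
  [0, 4, 5]
  [∞, 0, 1]
  [∞, 5, 0]

This is the Floyd-Warshall all-pairs shortest-path computation. For each intermediate vertex k = 0, 1, …, 2, update dist[i][j] ← min(dist[i][j], dist[i][k] + dist[k][j]). The final matrix gives, for each (i, j), the minimum total weight of any directed path from i to j (possibly empty when i = j).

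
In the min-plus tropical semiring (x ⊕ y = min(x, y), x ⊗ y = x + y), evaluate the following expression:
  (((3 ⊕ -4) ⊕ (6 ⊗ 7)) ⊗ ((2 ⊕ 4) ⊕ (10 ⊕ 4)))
(((3 ⊕ -4) ⊕ (6 ⊗ 7)) ⊗ ((2 ⊕ 4) ⊕ (10 ⊕ 4))) = -2

Expand innermost to outermost. Recall ⊕ takes the minimum of its arguments and ⊗ takes their sum. Working out the expression (((3 ⊕ -4) ⊕ (6 ⊗ 7)) ⊗ ((2 ⊕ 4) ⊕ (10 ⊕ 4))) gives -2.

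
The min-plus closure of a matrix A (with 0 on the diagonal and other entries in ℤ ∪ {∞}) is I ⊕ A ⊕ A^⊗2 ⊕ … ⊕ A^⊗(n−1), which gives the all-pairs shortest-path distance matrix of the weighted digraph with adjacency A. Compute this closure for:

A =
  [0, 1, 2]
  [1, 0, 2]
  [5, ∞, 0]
Closure =
  [0, 1, 2]
  [1, 0, 2]
  [5, 6, 0]

This is the Floyd-Warshall all-pairs shortest-path computation. For each intermediate vertex k = 0, 1, …, 2, update dist[i][j] ← min(dist[i][j], dist[i][k] + dist[k][j]). The final matrix gives, for each (i, j), the minimum total weight of any directed path from i to j (possibly empty when i = j).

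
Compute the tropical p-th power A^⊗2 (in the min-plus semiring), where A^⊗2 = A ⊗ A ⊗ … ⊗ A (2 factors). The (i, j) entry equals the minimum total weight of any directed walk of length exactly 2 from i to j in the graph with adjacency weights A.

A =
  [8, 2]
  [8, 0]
A^⊗2 =
  [10, 2]
  [8, 0]

Each entry (A^⊗2)_ij equals the minimum over all length-2 walks i = v_0 → v_1 → … → v_2 = j of Σ_t A[v_t][v_{t+1}]. For example, for (i, j) = (0, 1) we minimise over 2 possible intermediate vertex sequences; the minimum is 2, attained along the walk 0 → 1 → 1.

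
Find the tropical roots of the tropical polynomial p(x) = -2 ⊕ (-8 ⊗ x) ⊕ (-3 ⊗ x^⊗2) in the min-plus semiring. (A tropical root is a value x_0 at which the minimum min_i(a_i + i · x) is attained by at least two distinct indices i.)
Roots: {-5, 6}

Each tropical root is a break point of the lower envelope of the lines y = a_i + i · x (there are 3 lines, with slopes 0, 1, ..., 2). Only the lines that attain the minimum somewhere contribute to roots; other lines are dominated. Here the surviving (envelope) indices are i = 2, i = 1, i = 0.
Intersections between consecutive envelope lines give the roots: for adjacent envelope indices i < j the intersection is x = (a_i − a_j) / (j − i). Reading off the sorted break points: {-5, 6}.
Verification: at each break x_0, at least two indices attain the minimum of min_i(a_i + i · x_0).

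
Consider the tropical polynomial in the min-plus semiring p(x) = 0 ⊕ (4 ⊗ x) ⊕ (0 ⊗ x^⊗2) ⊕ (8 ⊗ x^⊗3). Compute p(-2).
p(-2) = -4

A tropical monomial a ⊗ x^⊗i evaluates to a + i · x. Evaluating each term at x = -2:
  Term 0 contributes 0 + 0 · -2 = 0
  Term 1 contributes 4 + 1 · -2 = 2
  Term 2 contributes 0 + 2 · -2 = -4
  Term 3 contributes 8 + 3 · -2 = 2
p(-2) = ⊕ of these = min[0, 2, -4, 2] = -4.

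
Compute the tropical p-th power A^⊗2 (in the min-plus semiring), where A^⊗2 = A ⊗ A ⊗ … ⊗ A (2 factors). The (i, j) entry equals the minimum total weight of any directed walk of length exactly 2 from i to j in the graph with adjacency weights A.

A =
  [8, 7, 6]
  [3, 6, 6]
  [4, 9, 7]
A^⊗2 =
  [10, 13, 13]
  [9, 10, 9]
  [11, 11, 10]

Each entry (A^⊗2)_ij equals the minimum over all length-2 walks i = v_0 → v_1 → … → v_2 = j of Σ_t A[v_t][v_{t+1}]. For example, for (i, j) = (0, 2) we minimise over 3 possible intermediate vertex sequences; the minimum is 13, attained along the walk 0 → 1 → 2.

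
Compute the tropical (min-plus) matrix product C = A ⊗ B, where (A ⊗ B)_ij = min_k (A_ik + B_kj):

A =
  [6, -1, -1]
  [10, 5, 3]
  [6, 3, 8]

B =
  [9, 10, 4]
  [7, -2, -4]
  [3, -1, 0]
A ⊗ B =
  [2, -3, -5]
  [6, 2, 1]
  [10, 1, -1]

Apply the min-plus product entry-by-entry:
  C[0][0] = min over k of (A[0][0] + B[0][0] = 6 + 9 = 15, A[0][1] + B[1][0] = -1 + 7 = 6, A[0][2] + B[2][0] = -1 + 3 = 2) = 2 (attained at k = 2)
  C[0][1] = min over k of (A[0][0] + B[0][1] = 6 + 10 = 16, A[0][1] + B[1][1] = -1 + -2 = -3, A[0][2] + B[2][1] = -1 + -1 = -2) = -3 (attained at k = 1)
  C[0][2] = min over k of (A[0][0] + B[0][2] = 6 + 4 = 10, A[0][1] + B[1][2] = -1 + -4 = -5, A[0][2] + B[2][2] = -1 + 0 = -1) = -5 (attained at k = 1)
  C[1][0] = min over k of (A[1][0] + B[0][0] = 10 + 9 = 19, A[1][1] + B[1][0] = 5 + 7 = 12, A[1][2] + B[2][0] = 3 + 3 = 6) = 6 (attained at k = 2)
  C[1][1] = min over k of (A[1][0] + B[0][1] = 10 + 10 = 20, A[1][1] + B[1][1] = 5 + -2 = 3, A[1][2] + B[2][1] = 3 + -1 = 2) = 2 (attained at k = 2)
  C[1][2] = min over k of (A[1][0] + B[0][2] = 10 + 4 = 14, A[1][1] + B[1][2] = 5 + -4 = 1, A[1][2] + B[2][2] = 3 + 0 = 3) = 1 (attained at k = 1)
  C[2][0] = min over k of (A[2][0] + B[0][0] = 6 + 9 = 15, A[2][1] + B[1][0] = 3 + 7 = 10, A[2][2] + B[2][0] = 8 + 3 = 11) = 10 (attained at k = 1)
  C[2][1] = min over k of (A[2][0] + B[0][1] = 6 + 10 = 16, A[2][1] + B[1][1] = 3 + -2 = 1, A[2][2] + B[2][1] = 8 + -1 = 7) = 1 (attained at k = 1)
  C[2][2] = min over k of (A[2][0] + B[0][2] = 6 + 4 = 10, A[2][1] + B[1][2] = 3 + -4 = -1, A[2][2] + B[2][2] = 8 + 0 = 8) = -1 (attained at k = 1)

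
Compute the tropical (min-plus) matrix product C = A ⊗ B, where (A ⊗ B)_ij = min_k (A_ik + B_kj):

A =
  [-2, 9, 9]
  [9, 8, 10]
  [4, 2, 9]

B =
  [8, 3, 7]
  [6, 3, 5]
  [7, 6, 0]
A ⊗ B =
  [6, 1, 5]
  [14, 11, 10]
  [8, 5, 7]

Apply the min-plus product entry-by-entry:
  C[0][0] = min over k of (A[0][0] + B[0][0] = -2 + 8 = 6, A[0][1] + B[1][0] = 9 + 6 = 15, A[0][2] + B[2][0] = 9 + 7 = 16) = 6 (attained at k = 0)
  C[0][1] = min over k of (A[0][0] + B[0][1] = -2 + 3 = 1, A[0][1] + B[1][1] = 9 + 3 = 12, A[0][2] + B[2][1] = 9 + 6 = 15) = 1 (attained at k = 0)
  C[0][2] = min over k of (A[0][0] + B[0][2] = -2 + 7 = 5, A[0][1] + B[1][2] = 9 + 5 = 14, A[0][2] + B[2][2] = 9 + 0 = 9) = 5 (attained at k = 0)
  C[1][0] = min over k of (A[1][0] + B[0][0] = 9 + 8 = 17, A[1][1] + B[1][0] = 8 + 6 = 14, A[1][2] + B[2][0] = 10 + 7 = 17) = 14 (attained at k = 1)
  C[1][1] = min over k of (A[1][0] + B[0][1] = 9 + 3 = 12, A[1][1] + B[1][1] = 8 + 3 = 11, A[1][2] + B[2][1] = 10 + 6 = 16) = 11 (attained at k = 1)
  C[1][2] = min over k of (A[1][0] + B[0][2] = 9 + 7 = 16, A[1][1] + B[1][2] = 8 + 5 = 13, A[1][2] + B[2][2] = 10 + 0 = 10) = 10 (attained at k = 2)
  C[2][0] = min over k of (A[2][0] + B[0][0] = 4 + 8 = 12, A[2][1] + B[1][0] = 2 + 6 = 8, A[2][2] + B[2][0] = 9 + 7 = 16) = 8 (attained at k = 1)
  C[2][1] = min over k of (A[2][0] + B[0][1] = 4 + 3 = 7, A[2][1] + B[1][1] = 2 + 3 = 5, A[2][2] + B[2][1] = 9 + 6 = 15) = 5 (attained at k = 1)
  C[2][2] = min over k of (A[2][0] + B[0][2] = 4 + 7 = 11, A[2][1] + B[1][2] = 2 + 5 = 7, A[2][2] + B[2][2] = 9 + 0 = 9) = 7 (attained at k = 1)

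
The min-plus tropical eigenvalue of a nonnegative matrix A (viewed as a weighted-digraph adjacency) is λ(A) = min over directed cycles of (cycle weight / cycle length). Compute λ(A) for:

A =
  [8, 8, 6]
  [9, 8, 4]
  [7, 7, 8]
λ(A) = 11/2

Enumerate directed cycles and compute their means (weight / length). Sample:
  cycle 0 → 0: weight = 8, length = 1, mean = 8/1 ≈ 8.000
  cycle 1 → 1: weight = 8, length = 1, mean = 8/1 ≈ 8.000
  cycle 2 → 2: weight = 8, length = 1, mean = 8/1 ≈ 8.000
  cycle 0 → 1 → 0: weight = 17, length = 2, mean = 17/2 ≈ 8.500
  cycle 0 → 2 → 0: weight = 13, length = 2, mean = 13/2 ≈ 6.500
  cycle 1 → 0 → 1: weight = 17, length = 2, mean = 17/2 ≈ 8.500
Minimum mean = 5.500, attained e.g. along the cycle 1 → 2 → 1 with weight 11 and length 2. So λ(A) = 11/2 = 11/2.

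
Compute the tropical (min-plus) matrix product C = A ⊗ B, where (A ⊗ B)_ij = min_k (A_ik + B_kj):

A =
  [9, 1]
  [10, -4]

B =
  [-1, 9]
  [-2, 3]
A ⊗ B =
  [-1, 4]
  [-6, -1]

Apply the min-plus product entry-by-entry:
  C[0][0] = min over k of (A[0][0] + B[0][0] = 9 + -1 = 8, A[0][1] + B[1][0] = 1 + -2 = -1) = -1 (attained at k = 1)
  C[0][1] = min over k of (A[0][0] + B[0][1] = 9 + 9 = 18, A[0][1] + B[1][1] = 1 + 3 = 4) = 4 (attained at k = 1)
  C[1][0] = min over k of (A[1][0] + B[0][0] = 10 + -1 = 9, A[1][1] + B[1][0] = -4 + -2 = -6) = -6 (attained at k = 1)
  C[1][1] = min over k of (A[1][0] + B[0][1] = 10 + 9 = 19, A[1][1] + B[1][1] = -4 + 3 = -1) = -1 (attained at k = 1)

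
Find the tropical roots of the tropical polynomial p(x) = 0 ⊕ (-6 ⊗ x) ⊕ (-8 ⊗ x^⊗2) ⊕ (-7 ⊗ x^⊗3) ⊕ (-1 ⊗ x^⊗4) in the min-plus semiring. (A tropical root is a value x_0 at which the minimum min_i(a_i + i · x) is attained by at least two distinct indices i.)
Roots: {-6, -1, 2, 6}

Each tropical root is a break point of the lower envelope of the lines y = a_i + i · x (there are 5 lines, with slopes 0, 1, ..., 4). Only the lines that attain the minimum somewhere contribute to roots; other lines are dominated. Here the surviving (envelope) indices are i = 4, i = 3, i = 2, i = 1, i = 0.
Intersections between consecutive envelope lines give the roots: for adjacent envelope indices i < j the intersection is x = (a_i − a_j) / (j − i). Reading off the sorted break points: {-6, -1, 2, 6}.
Verification: at each break x_0, at least two indices attain the minimum of min_i(a_i + i · x_0).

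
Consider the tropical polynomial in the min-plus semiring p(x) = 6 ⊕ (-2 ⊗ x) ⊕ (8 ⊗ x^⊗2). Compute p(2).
p(2) = 0

A tropical monomial a ⊗ x^⊗i evaluates to a + i · x. Evaluating each term at x = 2:
  Term 0 contributes 6 + 0 · 2 = 6
  Term 1 contributes -2 + 1 · 2 = 0
  Term 2 contributes 8 + 2 · 2 = 12
p(2) = ⊕ of these = min[6, 0, 12] = 0.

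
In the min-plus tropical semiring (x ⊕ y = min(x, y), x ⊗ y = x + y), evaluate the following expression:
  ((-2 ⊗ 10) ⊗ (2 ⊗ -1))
((-2 ⊗ 10) ⊗ (2 ⊗ -1)) = 9

Expand innermost to outermost. Recall ⊕ takes the minimum of its arguments and ⊗ takes their sum. Working out the expression ((-2 ⊗ 10) ⊗ (2 ⊗ -1)) gives 9.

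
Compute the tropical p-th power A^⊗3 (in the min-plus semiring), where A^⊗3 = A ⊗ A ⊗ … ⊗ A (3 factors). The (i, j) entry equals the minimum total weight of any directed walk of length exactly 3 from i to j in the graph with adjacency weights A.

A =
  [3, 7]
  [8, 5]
A^⊗3 =
  [9, 13]
  [14, 15]

Each entry (A^⊗3)_ij equals the minimum over all length-3 walks i = v_0 → v_1 → … → v_3 = j of Σ_t A[v_t][v_{t+1}]. For example, for (i, j) = (0, 1) we minimise over 4 possible intermediate vertex sequences; the minimum is 13, attained along the walk 0 → 0 → 0 → 1.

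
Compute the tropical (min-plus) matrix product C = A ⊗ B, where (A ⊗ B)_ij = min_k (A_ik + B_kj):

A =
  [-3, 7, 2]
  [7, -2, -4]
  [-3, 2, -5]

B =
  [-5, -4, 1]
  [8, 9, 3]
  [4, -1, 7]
A ⊗ B =
  [-8, -7, -2]
  [0, -5, 1]
  [-8, -7, -2]

Apply the min-plus product entry-by-entry:
  C[0][0] = min over k of (A[0][0] + B[0][0] = -3 + -5 = -8, A[0][1] + B[1][0] = 7 + 8 = 15, A[0][2] + B[2][0] = 2 + 4 = 6) = -8 (attained at k = 0)
  C[0][1] = min over k of (A[0][0] + B[0][1] = -3 + -4 = -7, A[0][1] + B[1][1] = 7 + 9 = 16, A[0][2] + B[2][1] = 2 + -1 = 1) = -7 (attained at k = 0)
  C[0][2] = min over k of (A[0][0] + B[0][2] = -3 + 1 = -2, A[0][1] + B[1][2] = 7 + 3 = 10, A[0][2] + B[2][2] = 2 + 7 = 9) = -2 (attained at k = 0)
  C[1][0] = min over k of (A[1][0] + B[0][0] = 7 + -5 = 2, A[1][1] + B[1][0] = -2 + 8 = 6, A[1][2] + B[2][0] = -4 + 4 = 0) = 0 (attained at k = 2)
  C[1][1] = min over k of (A[1][0] + B[0][1] = 7 + -4 = 3, A[1][1] + B[1][1] = -2 + 9 = 7, A[1][2] + B[2][1] = -4 + -1 = -5) = -5 (attained at k = 2)
  C[1][2] = min over k of (A[1][0] + B[0][2] = 7 + 1 = 8, A[1][1] + B[1][2] = -2 + 3 = 1, A[1][2] + B[2][2] = -4 + 7 = 3) = 1 (attained at k = 1)
  C[2][0] = min over k of (A[2][0] + B[0][0] = -3 + -5 = -8, A[2][1] + B[1][0] = 2 + 8 = 10, A[2][2] + B[2][0] = -5 + 4 = -1) = -8 (attained at k = 0)
  C[2][1] = min over k of (A[2][0] + B[0][1] = -3 + -4 = -7, A[2][1] + B[1][1] = 2 + 9 = 11, A[2][2] + B[2][1] = -5 + -1 = -6) = -7 (attained at k = 0)
  C[2][2] = min over k of (A[2][0] + B[0][2] = -3 + 1 = -2, A[2][1] + B[1][2] = 2 + 3 = 5, A[2][2] + B[2][2] = -5 + 7 = 2) = -2 (attained at k = 0)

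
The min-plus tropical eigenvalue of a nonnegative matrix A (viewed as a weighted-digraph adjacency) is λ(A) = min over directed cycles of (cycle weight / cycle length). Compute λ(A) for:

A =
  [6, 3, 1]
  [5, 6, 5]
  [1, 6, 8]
λ(A) = 1

Enumerate directed cycles and compute their means (weight / length). Sample:
  cycle 0 → 0: weight = 6, length = 1, mean = 6/1 ≈ 6.000
  cycle 1 → 1: weight = 6, length = 1, mean = 6/1 ≈ 6.000
  cycle 2 → 2: weight = 8, length = 1, mean = 8/1 ≈ 8.000
  cycle 0 → 1 → 0: weight = 8, length = 2, mean = 8/2 ≈ 4.000
  cycle 0 → 2 → 0: weight = 2, length = 2, mean = 2/2 ≈ 1.000
  cycle 1 → 0 → 1: weight = 8, length = 2, mean = 8/2 ≈ 4.000
Minimum mean = 1.000, attained e.g. along the cycle 0 → 2 → 0 with weight 2 and length 2. So λ(A) = 2/2 = 1.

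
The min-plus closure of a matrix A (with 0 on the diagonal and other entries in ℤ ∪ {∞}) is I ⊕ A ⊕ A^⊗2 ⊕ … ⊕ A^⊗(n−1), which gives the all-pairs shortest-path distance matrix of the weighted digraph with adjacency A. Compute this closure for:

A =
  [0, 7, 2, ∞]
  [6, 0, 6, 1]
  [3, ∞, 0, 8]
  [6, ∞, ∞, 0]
Closure =
  [0, 7, 2, 8]
  [6, 0, 6, 1]
  [3, 10, 0, 8]
  [6, 13, 8, 0]

This is the Floyd-Warshall all-pairs shortest-path computation. For each intermediate vertex k = 0, 1, …, 3, update dist[i][j] ← min(dist[i][j], dist[i][k] + dist[k][j]). The final matrix gives, for each (i, j), the minimum total weight of any directed path from i to j (possibly empty when i = j).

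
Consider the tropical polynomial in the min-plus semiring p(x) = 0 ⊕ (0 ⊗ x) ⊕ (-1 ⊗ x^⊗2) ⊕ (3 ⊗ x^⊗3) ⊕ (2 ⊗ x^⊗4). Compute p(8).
p(8) = 0

A tropical monomial a ⊗ x^⊗i evaluates to a + i · x. Evaluating each term at x = 8:
  Term 0 contributes 0 + 0 · 8 = 0
  Term 1 contributes 0 + 1 · 8 = 8
  Term 2 contributes -1 + 2 · 8 = 15
  Term 3 contributes 3 + 3 · 8 = 27
  Term 4 contributes 2 + 4 · 8 = 34
p(8) = ⊕ of these = min[0, 8, 15, 27, 34] = 0.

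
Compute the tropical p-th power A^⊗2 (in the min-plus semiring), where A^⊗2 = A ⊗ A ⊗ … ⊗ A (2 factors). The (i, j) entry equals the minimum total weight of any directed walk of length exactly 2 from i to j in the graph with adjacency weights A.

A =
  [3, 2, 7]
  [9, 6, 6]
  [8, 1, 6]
A^⊗2 =
  [6, 5, 8]
  [12, 7, 12]
  [10, 7, 7]

Each entry (A^⊗2)_ij equals the minimum over all length-2 walks i = v_0 → v_1 → … → v_2 = j of Σ_t A[v_t][v_{t+1}]. For example, for (i, j) = (0, 2) we minimise over 3 possible intermediate vertex sequences; the minimum is 8, attained along the walk 0 → 1 → 2.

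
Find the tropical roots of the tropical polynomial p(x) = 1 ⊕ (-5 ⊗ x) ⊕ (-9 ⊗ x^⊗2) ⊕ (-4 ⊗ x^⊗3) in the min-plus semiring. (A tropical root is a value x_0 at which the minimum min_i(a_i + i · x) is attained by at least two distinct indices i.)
Roots: {-5, 4, 6}

Each tropical root is a break point of the lower envelope of the lines y = a_i + i · x (there are 4 lines, with slopes 0, 1, ..., 3). Only the lines that attain the minimum somewhere contribute to roots; other lines are dominated. Here the surviving (envelope) indices are i = 3, i = 2, i = 1, i = 0.
Intersections between consecutive envelope lines give the roots: for adjacent envelope indices i < j the intersection is x = (a_i − a_j) / (j − i). Reading off the sorted break points: {-5, 4, 6}.
Verification: at each break x_0, at least two indices attain the minimum of min_i(a_i + i · x_0).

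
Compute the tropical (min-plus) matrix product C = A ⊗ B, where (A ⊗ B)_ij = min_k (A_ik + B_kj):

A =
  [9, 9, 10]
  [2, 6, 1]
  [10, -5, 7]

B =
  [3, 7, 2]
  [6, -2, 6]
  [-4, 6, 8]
A ⊗ B =
  [6, 7, 11]
  [-3, 4, 4]
  [1, -7, 1]

Apply the min-plus product entry-by-entry:
  C[0][0] = min over k of (A[0][0] + B[0][0] = 9 + 3 = 12, A[0][1] + B[1][0] = 9 + 6 = 15, A[0][2] + B[2][0] = 10 + -4 = 6) = 6 (attained at k = 2)
  C[0][1] = min over k of (A[0][0] + B[0][1] = 9 + 7 = 16, A[0][1] + B[1][1] = 9 + -2 = 7, A[0][2] + B[2][1] = 10 + 6 = 16) = 7 (attained at k = 1)
  C[0][2] = min over k of (A[0][0] + B[0][2] = 9 + 2 = 11, A[0][1] + B[1][2] = 9 + 6 = 15, A[0][2] + B[2][2] = 10 + 8 = 18) = 11 (attained at k = 0)
  C[1][0] = min over k of (A[1][0] + B[0][0] = 2 + 3 = 5, A[1][1] + B[1][0] = 6 + 6 = 12, A[1][2] + B[2][0] = 1 + -4 = -3) = -3 (attained at k = 2)
  C[1][1] = min over k of (A[1][0] + B[0][1] = 2 + 7 = 9, A[1][1] + B[1][1] = 6 + -2 = 4, A[1][2] + B[2][1] = 1 + 6 = 7) = 4 (attained at k = 1)
  C[1][2] = min over k of (A[1][0] + B[0][2] = 2 + 2 = 4, A[1][1] + B[1][2] = 6 + 6 = 12, A[1][2] + B[2][2] = 1 + 8 = 9) = 4 (attained at k = 0)
  C[2][0] = min over k of (A[2][0] + B[0][0] = 10 + 3 = 13, A[2][1] + B[1][0] = -5 + 6 = 1, A[2][2] + B[2][0] = 7 + -4 = 3) = 1 (attained at k = 1)
  C[2][1] = min over k of (A[2][0] + B[0][1] = 10 + 7 = 17, A[2][1] + B[1][1] = -5 + -2 = -7, A[2][2] + B[2][1] = 7 + 6 = 13) = -7 (attained at k = 1)
  C[2][2] = min over k of (A[2][0] + B[0][2] = 10 + 2 = 12, A[2][1] + B[1][2] = -5 + 6 = 1, A[2][2] + B[2][2] = 7 + 8 = 15) = 1 (attained at k = 1)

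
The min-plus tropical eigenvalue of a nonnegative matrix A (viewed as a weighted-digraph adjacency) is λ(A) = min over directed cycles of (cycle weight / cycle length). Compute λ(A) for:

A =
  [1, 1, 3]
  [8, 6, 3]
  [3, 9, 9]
λ(A) = 1

Enumerate directed cycles and compute their means (weight / length). Sample:
  cycle 0 → 0: weight = 1, length = 1, mean = 1/1 ≈ 1.000
  cycle 1 → 1: weight = 6, length = 1, mean = 6/1 ≈ 6.000
  cycle 2 → 2: weight = 9, length = 1, mean = 9/1 ≈ 9.000
  cycle 0 → 1 → 0: weight = 9, length = 2, mean = 9/2 ≈ 4.500
  cycle 0 → 2 → 0: weight = 6, length = 2, mean = 6/2 ≈ 3.000
  cycle 1 → 0 → 1: weight = 9, length = 2, mean = 9/2 ≈ 4.500
Minimum mean = 1.000, attained e.g. along the cycle 0 → 0 with weight 1 and length 1. So λ(A) = 1/1 = 1.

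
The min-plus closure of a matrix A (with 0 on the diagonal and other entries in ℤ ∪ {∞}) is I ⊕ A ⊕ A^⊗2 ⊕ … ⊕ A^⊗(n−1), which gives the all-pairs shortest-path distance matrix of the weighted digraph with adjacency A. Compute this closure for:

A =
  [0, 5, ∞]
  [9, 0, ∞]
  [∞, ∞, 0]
Closure =
  [0, 5, ∞]
  [9, 0, ∞]
  [∞, ∞, 0]

This is the Floyd-Warshall all-pairs shortest-path computation. For each intermediate vertex k = 0, 1, …, 2, update dist[i][j] ← min(dist[i][j], dist[i][k] + dist[k][j]). The final matrix gives, for each (i, j), the minimum total weight of any directed path from i to j (possibly empty when i = j).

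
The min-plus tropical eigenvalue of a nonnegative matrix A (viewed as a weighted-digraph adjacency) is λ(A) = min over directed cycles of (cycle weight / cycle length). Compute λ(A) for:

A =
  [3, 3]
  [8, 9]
λ(A) = 3

Enumerate directed cycles and compute their means (weight / length). Sample:
  cycle 0 → 0: weight = 3, length = 1, mean = 3/1 ≈ 3.000
  cycle 1 → 1: weight = 9, length = 1, mean = 9/1 ≈ 9.000
  cycle 0 → 1 → 0: weight = 11, length = 2, mean = 11/2 ≈ 5.500
  cycle 1 → 0 → 1: weight = 11, length = 2, mean = 11/2 ≈ 5.500
Minimum mean = 3.000, attained e.g. along the cycle 0 → 0 with weight 3 and length 1. So λ(A) = 3/1 = 3.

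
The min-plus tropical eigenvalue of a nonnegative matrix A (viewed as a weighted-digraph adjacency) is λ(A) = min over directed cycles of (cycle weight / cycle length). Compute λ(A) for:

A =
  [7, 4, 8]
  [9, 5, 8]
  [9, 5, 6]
λ(A) = 5

Enumerate directed cycles and compute their means (weight / length). Sample:
  cycle 0 → 0: weight = 7, length = 1, mean = 7/1 ≈ 7.000
  cycle 1 → 1: weight = 5, length = 1, mean = 5/1 ≈ 5.000
  cycle 2 → 2: weight = 6, length = 1, mean = 6/1 ≈ 6.000
  cycle 0 → 1 → 0: weight = 13, length = 2, mean = 13/2 ≈ 6.500
  cycle 0 → 2 → 0: weight = 17, length = 2, mean = 17/2 ≈ 8.500
  cycle 1 → 0 → 1: weight = 13, length = 2, mean = 13/2 ≈ 6.500
Minimum mean = 5.000, attained e.g. along the cycle 1 → 1 with weight 5 and length 1. So λ(A) = 5/1 = 5.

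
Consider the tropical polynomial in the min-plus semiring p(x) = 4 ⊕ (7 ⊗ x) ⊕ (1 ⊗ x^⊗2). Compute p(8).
p(8) = 4

A tropical monomial a ⊗ x^⊗i evaluates to a + i · x. Evaluating each term at x = 8:
  Term 0 contributes 4 + 0 · 8 = 4
  Term 1 contributes 7 + 1 · 8 = 15
  Term 2 contributes 1 + 2 · 8 = 17
p(8) = ⊕ of these = min[4, 15, 17] = 4.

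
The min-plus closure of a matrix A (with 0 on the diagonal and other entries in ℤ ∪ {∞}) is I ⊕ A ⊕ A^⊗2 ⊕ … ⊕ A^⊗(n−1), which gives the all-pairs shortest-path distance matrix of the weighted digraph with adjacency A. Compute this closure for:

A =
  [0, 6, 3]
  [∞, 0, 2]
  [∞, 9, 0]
Closure =
  [0, 6, 3]
  [∞, 0, 2]
  [∞, 9, 0]

This is the Floyd-Warshall all-pairs shortest-path computation. For each intermediate vertex k = 0, 1, …, 2, update dist[i][j] ← min(dist[i][j], dist[i][k] + dist[k][j]). The final matrix gives, for each (i, j), the minimum total weight of any directed path from i to j (possibly empty when i = j).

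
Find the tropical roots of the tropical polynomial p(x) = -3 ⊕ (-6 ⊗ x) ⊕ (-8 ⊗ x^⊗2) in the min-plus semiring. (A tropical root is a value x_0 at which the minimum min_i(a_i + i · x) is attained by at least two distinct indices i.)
Roots: {2, 3}

Each tropical root is a break point of the lower envelope of the lines y = a_i + i · x (there are 3 lines, with slopes 0, 1, ..., 2). Only the lines that attain the minimum somewhere contribute to roots; other lines are dominated. Here the surviving (envelope) indices are i = 2, i = 1, i = 0.
Intersections between consecutive envelope lines give the roots: for adjacent envelope indices i < j the intersection is x = (a_i − a_j) / (j − i). Reading off the sorted break points: {2, 3}.
Verification: at each break x_0, at least two indices attain the minimum of min_i(a_i + i · x_0).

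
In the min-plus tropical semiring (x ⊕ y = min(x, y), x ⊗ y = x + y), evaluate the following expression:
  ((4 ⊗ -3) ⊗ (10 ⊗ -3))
((4 ⊗ -3) ⊗ (10 ⊗ -3)) = 8

Expand innermost to outermost. Recall ⊕ takes the minimum of its arguments and ⊗ takes their sum. Working out the expression ((4 ⊗ -3) ⊗ (10 ⊗ -3)) gives 8.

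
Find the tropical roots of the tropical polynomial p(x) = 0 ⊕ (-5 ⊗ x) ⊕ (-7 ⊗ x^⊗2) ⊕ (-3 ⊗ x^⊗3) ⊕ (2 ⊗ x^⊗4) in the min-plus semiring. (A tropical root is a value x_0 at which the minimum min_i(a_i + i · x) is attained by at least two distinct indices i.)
Roots: {-5, -4, 2, 5}

Each tropical root is a break point of the lower envelope of the lines y = a_i + i · x (there are 5 lines, with slopes 0, 1, ..., 4). Only the lines that attain the minimum somewhere contribute to roots; other lines are dominated. Here the surviving (envelope) indices are i = 4, i = 3, i = 2, i = 1, i = 0.
Intersections between consecutive envelope lines give the roots: for adjacent envelope indices i < j the intersection is x = (a_i − a_j) / (j − i). Reading off the sorted break points: {-5, -4, 2, 5}.
Verification: at each break x_0, at least two indices attain the minimum of min_i(a_i + i · x_0).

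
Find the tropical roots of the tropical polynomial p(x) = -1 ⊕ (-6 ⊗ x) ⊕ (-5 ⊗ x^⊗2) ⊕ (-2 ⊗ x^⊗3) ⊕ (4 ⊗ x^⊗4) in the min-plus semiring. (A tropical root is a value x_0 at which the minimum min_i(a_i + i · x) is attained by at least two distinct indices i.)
Roots: {-6, -3, -1, 5}

Each tropical root is a break point of the lower envelope of the lines y = a_i + i · x (there are 5 lines, with slopes 0, 1, ..., 4). Only the lines that attain the minimum somewhere contribute to roots; other lines are dominated. Here the surviving (envelope) indices are i = 4, i = 3, i = 2, i = 1, i = 0.
Intersections between consecutive envelope lines give the roots: for adjacent envelope indices i < j the intersection is x = (a_i − a_j) / (j − i). Reading off the sorted break points: {-6, -3, -1, 5}.
Verification: at each break x_0, at least two indices attain the minimum of min_i(a_i + i · x_0).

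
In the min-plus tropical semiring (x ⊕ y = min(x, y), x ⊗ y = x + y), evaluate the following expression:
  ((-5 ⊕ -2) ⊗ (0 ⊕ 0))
((-5 ⊕ -2) ⊗ (0 ⊕ 0)) = -5

Expand innermost to outermost. Recall ⊕ takes the minimum of its arguments and ⊗ takes their sum. Working out the expression ((-5 ⊕ -2) ⊗ (0 ⊕ 0)) gives -5.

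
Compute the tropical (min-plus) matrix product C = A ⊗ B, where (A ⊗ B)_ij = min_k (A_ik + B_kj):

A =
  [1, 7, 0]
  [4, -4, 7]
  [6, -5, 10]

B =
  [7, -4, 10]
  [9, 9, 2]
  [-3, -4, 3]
A ⊗ B =
  [-3, -4, 3]
  [4, 0, -2]
  [4, 2, -3]

Apply the min-plus product entry-by-entry:
  C[0][0] = min over k of (A[0][0] + B[0][0] = 1 + 7 = 8, A[0][1] + B[1][0] = 7 + 9 = 16, A[0][2] + B[2][0] = 0 + -3 = -3) = -3 (attained at k = 2)
  C[0][1] = min over k of (A[0][0] + B[0][1] = 1 + -4 = -3, A[0][1] + B[1][1] = 7 + 9 = 16, A[0][2] + B[2][1] = 0 + -4 = -4) = -4 (attained at k = 2)
  C[0][2] = min over k of (A[0][0] + B[0][2] = 1 + 10 = 11, A[0][1] + B[1][2] = 7 + 2 = 9, A[0][2] + B[2][2] = 0 + 3 = 3) = 3 (attained at k = 2)
  C[1][0] = min over k of (A[1][0] + B[0][0] = 4 + 7 = 11, A[1][1] + B[1][0] = -4 + 9 = 5, A[1][2] + B[2][0] = 7 + -3 = 4) = 4 (attained at k = 2)
  C[1][1] = min over k of (A[1][0] + B[0][1] = 4 + -4 = 0, A[1][1] + B[1][1] = -4 + 9 = 5, A[1][2] + B[2][1] = 7 + -4 = 3) = 0 (attained at k = 0)
  C[1][2] = min over k of (A[1][0] + B[0][2] = 4 + 10 = 14, A[1][1] + B[1][2] = -4 + 2 = -2, A[1][2] + B[2][2] = 7 + 3 = 10) = -2 (attained at k = 1)
  C[2][0] = min over k of (A[2][0] + B[0][0] = 6 + 7 = 13, A[2][1] + B[1][0] = -5 + 9 = 4, A[2][2] + B[2][0] = 10 + -3 = 7) = 4 (attained at k = 1)
  C[2][1] = min over k of (A[2][0] + B[0][1] = 6 + -4 = 2, A[2][1] + B[1][1] = -5 + 9 = 4, A[2][2] + B[2][1] = 10 + -4 = 6) = 2 (attained at k = 0)
  C[2][2] = min over k of (A[2][0] + B[0][2] = 6 + 10 = 16, A[2][1] + B[1][2] = -5 + 2 = -3, A[2][2] + B[2][2] = 10 + 3 = 13) = -3 (attained at k = 1)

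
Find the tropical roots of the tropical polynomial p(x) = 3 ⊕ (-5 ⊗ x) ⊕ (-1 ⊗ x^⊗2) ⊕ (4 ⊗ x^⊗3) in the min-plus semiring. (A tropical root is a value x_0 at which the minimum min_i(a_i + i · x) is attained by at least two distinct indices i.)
Roots: {-5, -4, 8}

Each tropical root is a break point of the lower envelope of the lines y = a_i + i · x (there are 4 lines, with slopes 0, 1, ..., 3). Only the lines that attain the minimum somewhere contribute to roots; other lines are dominated. Here the surviving (envelope) indices are i = 3, i = 2, i = 1, i = 0.
Intersections between consecutive envelope lines give the roots: for adjacent envelope indices i < j the intersection is x = (a_i − a_j) / (j − i). Reading off the sorted break points: {-5, -4, 8}.
Verification: at each break x_0, at least two indices attain the minimum of min_i(a_i + i · x_0).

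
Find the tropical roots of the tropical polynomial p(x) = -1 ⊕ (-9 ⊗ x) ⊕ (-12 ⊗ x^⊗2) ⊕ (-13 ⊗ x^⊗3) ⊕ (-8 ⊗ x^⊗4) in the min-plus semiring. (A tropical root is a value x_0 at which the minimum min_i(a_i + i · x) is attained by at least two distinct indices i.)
Roots: {-5, 1, 3, 8}

Each tropical root is a break point of the lower envelope of the lines y = a_i + i · x (there are 5 lines, with slopes 0, 1, ..., 4). Only the lines that attain the minimum somewhere contribute to roots; other lines are dominated. Here the surviving (envelope) indices are i = 4, i = 3, i = 2, i = 1, i = 0.
Intersections between consecutive envelope lines give the roots: for adjacent envelope indices i < j the intersection is x = (a_i − a_j) / (j − i). Reading off the sorted break points: {-5, 1, 3, 8}.
Verification: at each break x_0, at least two indices attain the minimum of min_i(a_i + i · x_0).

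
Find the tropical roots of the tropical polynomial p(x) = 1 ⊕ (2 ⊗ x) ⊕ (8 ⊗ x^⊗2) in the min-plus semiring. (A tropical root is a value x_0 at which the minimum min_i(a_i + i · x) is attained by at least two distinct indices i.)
Roots: {-6, -1}

Each tropical root is a break point of the lower envelope of the lines y = a_i + i · x (there are 3 lines, with slopes 0, 1, ..., 2). Only the lines that attain the minimum somewhere contribute to roots; other lines are dominated. Here the surviving (envelope) indices are i = 2, i = 1, i = 0.
Intersections between consecutive envelope lines give the roots: for adjacent envelope indices i < j the intersection is x = (a_i − a_j) / (j − i). Reading off the sorted break points: {-6, -1}.
Verification: at each break x_0, at least two indices attain the minimum of min_i(a_i + i · x_0).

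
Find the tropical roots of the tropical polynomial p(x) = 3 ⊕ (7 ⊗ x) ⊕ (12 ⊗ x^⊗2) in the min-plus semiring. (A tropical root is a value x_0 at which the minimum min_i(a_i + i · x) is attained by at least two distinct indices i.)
Roots: {-5, -4}

Each tropical root is a break point of the lower envelope of the lines y = a_i + i · x (there are 3 lines, with slopes 0, 1, ..., 2). Only the lines that attain the minimum somewhere contribute to roots; other lines are dominated. Here the surviving (envelope) indices are i = 2, i = 1, i = 0.
Intersections between consecutive envelope lines give the roots: for adjacent envelope indices i < j the intersection is x = (a_i − a_j) / (j − i). Reading off the sorted break points: {-5, -4}.
Verification: at each break x_0, at least two indices attain the minimum of min_i(a_i + i · x_0).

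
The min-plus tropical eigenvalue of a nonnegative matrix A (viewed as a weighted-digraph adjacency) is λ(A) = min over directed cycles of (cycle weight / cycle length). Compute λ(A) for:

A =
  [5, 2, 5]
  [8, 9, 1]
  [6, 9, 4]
λ(A) = 3

Enumerate directed cycles and compute their means (weight / length). Sample:
  cycle 0 → 0: weight = 5, length = 1, mean = 5/1 ≈ 5.000
  cycle 1 → 1: weight = 9, length = 1, mean = 9/1 ≈ 9.000
  cycle 2 → 2: weight = 4, length = 1, mean = 4/1 ≈ 4.000
  cycle 0 → 1 → 0: weight = 10, length = 2, mean = 10/2 ≈ 5.000
  cycle 0 → 2 → 0: weight = 11, length = 2, mean = 11/2 ≈ 5.500
  cycle 1 → 0 → 1: weight = 10, length = 2, mean = 10/2 ≈ 5.000
Minimum mean = 3.000, attained e.g. along the cycle 0 → 1 → 2 → 0 with weight 9 and length 3. So λ(A) = 9/3 = 3.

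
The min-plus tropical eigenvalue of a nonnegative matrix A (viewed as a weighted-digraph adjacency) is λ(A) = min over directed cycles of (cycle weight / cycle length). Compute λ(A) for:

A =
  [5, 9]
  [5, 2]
λ(A) = 2

Enumerate directed cycles and compute their means (weight / length). Sample:
  cycle 0 → 0: weight = 5, length = 1, mean = 5/1 ≈ 5.000
  cycle 1 → 1: weight = 2, length = 1, mean = 2/1 ≈ 2.000
  cycle 0 → 1 → 0: weight = 14, length = 2, mean = 14/2 ≈ 7.000
  cycle 1 → 0 → 1: weight = 14, length = 2, mean = 14/2 ≈ 7.000
Minimum mean = 2.000, attained e.g. along the cycle 1 → 1 with weight 2 and length 1. So λ(A) = 2/1 = 2.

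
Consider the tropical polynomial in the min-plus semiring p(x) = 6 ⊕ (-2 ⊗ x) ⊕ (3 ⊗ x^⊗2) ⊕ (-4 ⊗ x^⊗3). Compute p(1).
p(1) = -1

A tropical monomial a ⊗ x^⊗i evaluates to a + i · x. Evaluating each term at x = 1:
  Term 0 contributes 6 + 0 · 1 = 6
  Term 1 contributes -2 + 1 · 1 = -1
  Term 2 contributes 3 + 2 · 1 = 5
  Term 3 contributes -4 + 3 · 1 = -1
p(1) = ⊕ of these = min[6, -1, 5, -1] = -1.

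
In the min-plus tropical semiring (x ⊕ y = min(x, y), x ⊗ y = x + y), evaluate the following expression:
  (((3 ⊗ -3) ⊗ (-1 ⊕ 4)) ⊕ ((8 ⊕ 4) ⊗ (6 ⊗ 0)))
(((3 ⊗ -3) ⊗ (-1 ⊕ 4)) ⊕ ((8 ⊕ 4) ⊗ (6 ⊗ 0))) = -1

Expand innermost to outermost. Recall ⊕ takes the minimum of its arguments and ⊗ takes their sum. Working out the expression (((3 ⊗ -3) ⊗ (-1 ⊕ 4)) ⊕ ((8 ⊕ 4) ⊗ (6 ⊗ 0))) gives -1.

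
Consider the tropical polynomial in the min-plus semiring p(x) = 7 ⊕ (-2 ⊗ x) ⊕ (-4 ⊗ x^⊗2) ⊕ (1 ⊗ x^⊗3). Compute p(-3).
p(-3) = -10

A tropical monomial a ⊗ x^⊗i evaluates to a + i · x. Evaluating each term at x = -3:
  Term 0 contributes 7 + 0 · -3 = 7
  Term 1 contributes -2 + 1 · -3 = -5
  Term 2 contributes -4 + 2 · -3 = -10
  Term 3 contributes 1 + 3 · -3 = -8
p(-3) = ⊕ of these = min[7, -5, -10, -8] = -10.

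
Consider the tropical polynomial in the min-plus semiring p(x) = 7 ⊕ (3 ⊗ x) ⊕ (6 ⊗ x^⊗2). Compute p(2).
p(2) = 5

A tropical monomial a ⊗ x^⊗i evaluates to a + i · x. Evaluating each term at x = 2:
  Term 0 contributes 7 + 0 · 2 = 7
  Term 1 contributes 3 + 1 · 2 = 5
  Term 2 contributes 6 + 2 · 2 = 10
p(2) = ⊕ of these = min[7, 5, 10] = 5.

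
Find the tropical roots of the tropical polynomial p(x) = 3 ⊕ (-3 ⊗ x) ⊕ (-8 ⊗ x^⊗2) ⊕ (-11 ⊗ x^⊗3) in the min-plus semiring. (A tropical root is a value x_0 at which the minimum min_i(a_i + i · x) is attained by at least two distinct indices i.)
Roots: {3, 5, 6}

Each tropical root is a break point of the lower envelope of the lines y = a_i + i · x (there are 4 lines, with slopes 0, 1, ..., 3). Only the lines that attain the minimum somewhere contribute to roots; other lines are dominated. Here the surviving (envelope) indices are i = 3, i = 2, i = 1, i = 0.
Intersections between consecutive envelope lines give the roots: for adjacent envelope indices i < j the intersection is x = (a_i − a_j) / (j − i). Reading off the sorted break points: {3, 5, 6}.
Verification: at each break x_0, at least two indices attain the minimum of min_i(a_i + i · x_0).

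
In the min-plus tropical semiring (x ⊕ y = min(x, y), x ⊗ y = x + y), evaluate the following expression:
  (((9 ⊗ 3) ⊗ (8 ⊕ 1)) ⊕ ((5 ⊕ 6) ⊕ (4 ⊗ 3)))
(((9 ⊗ 3) ⊗ (8 ⊕ 1)) ⊕ ((5 ⊕ 6) ⊕ (4 ⊗ 3))) = 5

Expand innermost to outermost. Recall ⊕ takes the minimum of its arguments and ⊗ takes their sum. Working out the expression (((9 ⊗ 3) ⊗ (8 ⊕ 1)) ⊕ ((5 ⊕ 6) ⊕ (4 ⊗ 3))) gives 5.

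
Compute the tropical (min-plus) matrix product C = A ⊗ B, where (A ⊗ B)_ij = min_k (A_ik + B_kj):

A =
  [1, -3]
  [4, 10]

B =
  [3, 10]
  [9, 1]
A ⊗ B =
  [4, -2]
  [7, 11]

Apply the min-plus product entry-by-entry:
  C[0][0] = min over k of (A[0][0] + B[0][0] = 1 + 3 = 4, A[0][1] + B[1][0] = -3 + 9 = 6) = 4 (attained at k = 0)
  C[0][1] = min over k of (A[0][0] + B[0][1] = 1 + 10 = 11, A[0][1] + B[1][1] = -3 + 1 = -2) = -2 (attained at k = 1)
  C[1][0] = min over k of (A[1][0] + B[0][0] = 4 + 3 = 7, A[1][1] + B[1][0] = 10 + 9 = 19) = 7 (attained at k = 0)
  C[1][1] = min over k of (A[1][0] + B[0][1] = 4 + 10 = 14, A[1][1] + B[1][1] = 10 + 1 = 11) = 11 (attained at k = 1)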